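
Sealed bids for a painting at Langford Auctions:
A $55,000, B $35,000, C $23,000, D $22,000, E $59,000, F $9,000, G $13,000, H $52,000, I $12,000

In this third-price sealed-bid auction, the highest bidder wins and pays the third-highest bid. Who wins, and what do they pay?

Bids in order: 59,000 (E) > 55,000 (A) > 52,000 (H) > 35,000 (B) > 23,000 (C) > 22,000 (D) > …
E is highest; pays the third-highest bid, $52,000.

E pays $52,000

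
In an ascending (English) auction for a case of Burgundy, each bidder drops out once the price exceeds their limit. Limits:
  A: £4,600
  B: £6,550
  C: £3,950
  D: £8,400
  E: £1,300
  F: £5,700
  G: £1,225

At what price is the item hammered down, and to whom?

Ascending (English) auction: the price rises until one bidder remains; the winner pays the price at which the last rival dropped out.
Limits ranked: 8,400 (D) > 6,550 (B) > 5,700 (F) > 4,600 (A) > 3,950 (C) > 1,300 (E) > …
Once the price passes £6,550, only D is left; the hammer falls at B's limit of £6,550.

D wins at £6,550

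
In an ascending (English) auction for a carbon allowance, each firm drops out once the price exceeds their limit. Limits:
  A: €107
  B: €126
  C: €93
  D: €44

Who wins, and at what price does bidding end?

Limits in order: 126 (B) > 107 (A) > 93 (C) > 44 (D)
Bidding ends when A exits at €107; B takes it.

B wins at €107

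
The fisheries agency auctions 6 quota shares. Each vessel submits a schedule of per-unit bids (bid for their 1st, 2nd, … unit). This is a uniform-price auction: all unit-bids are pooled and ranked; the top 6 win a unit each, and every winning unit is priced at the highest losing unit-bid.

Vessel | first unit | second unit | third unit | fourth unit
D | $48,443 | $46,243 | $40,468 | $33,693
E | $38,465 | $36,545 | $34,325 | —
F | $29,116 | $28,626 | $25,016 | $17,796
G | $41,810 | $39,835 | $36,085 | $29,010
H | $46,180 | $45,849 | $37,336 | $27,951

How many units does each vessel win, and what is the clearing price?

Merging the schedules and taking the best 6: 48,443 (D-1), 46,243 (D-2), 46,180 (H-1), 45,849 (H-2), 41,810 (G-1), 40,468 (D-3)
First bid not allocated: $39,835.
Allocation: D 3, G 1, H 2.

D 3, G 1, H 2; clearing price $39,835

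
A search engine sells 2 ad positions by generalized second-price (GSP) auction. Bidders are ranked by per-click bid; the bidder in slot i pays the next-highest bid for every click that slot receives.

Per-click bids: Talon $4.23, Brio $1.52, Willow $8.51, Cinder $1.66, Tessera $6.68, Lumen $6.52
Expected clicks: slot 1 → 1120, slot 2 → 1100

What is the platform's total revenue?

Total revenue: $14653.60

Per-click bids in order: $8.51 (Willow) > $6.68 (Tessera) > $6.52 (Lumen) > …
Slot 1: Willow pays $6.68 × 1120 = $7481.60
Slot 2: Tessera pays $6.52 × 1100 = $7172.00
Total = $14653.60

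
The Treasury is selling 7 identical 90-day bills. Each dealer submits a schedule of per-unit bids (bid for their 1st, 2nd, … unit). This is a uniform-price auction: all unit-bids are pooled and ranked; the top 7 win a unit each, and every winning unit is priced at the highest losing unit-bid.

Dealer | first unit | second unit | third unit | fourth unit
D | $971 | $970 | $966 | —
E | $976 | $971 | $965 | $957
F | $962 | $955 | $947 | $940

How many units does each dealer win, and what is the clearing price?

All unit-bids, highest first — top 7: 976 (E-1), 971 (D-1), 971 (E-2), 970 (D-2), 966 (D-3), 965 (E-3), 962 (F-1)
The (k+1)-th unit-bid is $957.
Allocation: D 3, E 3, F 1.

D 3, E 3, F 1; clearing price $957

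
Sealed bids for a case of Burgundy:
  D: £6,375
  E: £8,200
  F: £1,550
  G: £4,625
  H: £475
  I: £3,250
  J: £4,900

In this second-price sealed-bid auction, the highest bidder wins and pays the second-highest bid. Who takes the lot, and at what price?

E pays £6,375

Rule: the highest bidder wins and pays the second-highest bid.
Bids in order: 8,200 (E) > 6,375 (D) > 4,900 (J) > 4,625 (G) > 3,250 (I) > 1,550 (F) > …
E is highest; pays the second-highest bid, £6,375.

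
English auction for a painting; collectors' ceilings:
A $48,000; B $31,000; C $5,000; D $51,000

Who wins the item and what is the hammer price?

D wins at $48,000

Limits ranked: 51,000 (D) > 48,000 (A) > 31,000 (B) > 5,000 (C)
Bidding ends when A exits at $48,000; D takes it.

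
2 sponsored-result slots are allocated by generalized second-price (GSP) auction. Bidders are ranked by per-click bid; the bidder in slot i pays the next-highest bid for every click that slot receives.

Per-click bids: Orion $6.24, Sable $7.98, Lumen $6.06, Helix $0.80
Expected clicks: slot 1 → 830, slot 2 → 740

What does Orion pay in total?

Per-click bids in order: $7.98 (Sable) > $6.24 (Orion) > $6.06 (Lumen) > …
Orion holds slot 2 → pays next bid $6.06 × 740 clicks = $4484.40.

Orion pays $4484.40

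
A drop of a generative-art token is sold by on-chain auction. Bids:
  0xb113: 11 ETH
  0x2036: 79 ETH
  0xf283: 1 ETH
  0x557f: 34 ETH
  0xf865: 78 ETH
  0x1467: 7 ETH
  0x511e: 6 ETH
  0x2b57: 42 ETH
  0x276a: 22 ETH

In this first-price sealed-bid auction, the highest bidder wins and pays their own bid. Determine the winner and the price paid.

0x2036 pays 79 ETH

Bids ranked: 79 (0x2036) > 78 (0xf865) > 42 (0x2b57) > 34 (0x557f) > 22 (0x276a) > 11 (0xb113) > …
First-price: 0x2036 pays what they bid, 79 ETH.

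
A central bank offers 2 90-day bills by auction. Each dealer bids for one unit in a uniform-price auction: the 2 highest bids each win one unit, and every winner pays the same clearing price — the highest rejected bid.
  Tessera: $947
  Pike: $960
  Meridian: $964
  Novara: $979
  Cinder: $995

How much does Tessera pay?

Tessera pays $0

Bids ranked high→low: 995 (Cinder), 979 (Novara), 964 (Meridian), 960 (Pike), …
The 2 highest are Cinder, Novara.
First losing bid is Meridian's $964, which sets the uniform price.
Tessera does not win → pays $0.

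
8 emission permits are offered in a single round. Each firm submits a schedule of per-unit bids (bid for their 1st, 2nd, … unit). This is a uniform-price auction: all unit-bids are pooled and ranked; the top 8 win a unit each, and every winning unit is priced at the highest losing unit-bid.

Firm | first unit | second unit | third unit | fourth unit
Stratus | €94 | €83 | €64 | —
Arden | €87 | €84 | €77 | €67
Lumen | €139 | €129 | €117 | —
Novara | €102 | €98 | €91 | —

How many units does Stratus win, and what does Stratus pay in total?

Stratus: 1 unit, pays €84

Pooled unit-bids ranked (top 8): 139 (Lumen-1), 129 (Lumen-2), 117 (Lumen-3), 102 (Novara-1), 98 (Novara-2), 94 (Stratus-1), 91 (Novara-3), 87 (Arden-1)
First bid not allocated: €84.
Stratus wins 1 unit(s) at €84 each.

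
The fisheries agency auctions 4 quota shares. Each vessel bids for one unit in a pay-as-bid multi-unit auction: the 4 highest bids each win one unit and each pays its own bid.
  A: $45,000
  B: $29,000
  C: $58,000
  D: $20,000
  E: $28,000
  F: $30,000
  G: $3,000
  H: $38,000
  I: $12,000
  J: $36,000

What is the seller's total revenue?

Total revenue: $177,000

Bids ranked high→low: 58,000 (C), 45,000 (A), 38,000 (H), 36,000 (J), 30,000 (F), 29,000 (B), …
Winners (4 units): C, A, H, J.
Total revenue = 58,000 + 45,000 + 38,000 + 36,000 = $177,000.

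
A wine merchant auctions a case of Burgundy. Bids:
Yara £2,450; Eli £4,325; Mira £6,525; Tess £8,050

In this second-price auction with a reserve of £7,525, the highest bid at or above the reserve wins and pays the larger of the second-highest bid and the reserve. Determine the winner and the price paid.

Tess pays £7,525

Rule: the highest bid at or above the reserve wins and pays the larger of the second-highest bid and the reserve.
Bids in order: 8,050 (Tess) > 6,525 (Mira) > 4,325 (Eli) > 2,450 (Yara)
Highest eligible bid: Tess at £8,050.
Second-highest bid £6,525 is below the reserve £7,525, so the reserve binds → payment £7,525.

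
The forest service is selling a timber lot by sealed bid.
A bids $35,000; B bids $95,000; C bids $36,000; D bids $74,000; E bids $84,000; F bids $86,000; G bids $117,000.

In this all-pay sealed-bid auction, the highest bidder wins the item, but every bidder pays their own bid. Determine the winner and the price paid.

Rule: the highest bidder wins the item, but every bidder pays their own bid.
Bids ranked: 117,000 (G) > 95,000 (B) > 86,000 (F) > 84,000 (E) > 74,000 (D) > 36,000 (C) > …
G is highest and takes the item; every bidder forfeits their bid.

G pays $117,000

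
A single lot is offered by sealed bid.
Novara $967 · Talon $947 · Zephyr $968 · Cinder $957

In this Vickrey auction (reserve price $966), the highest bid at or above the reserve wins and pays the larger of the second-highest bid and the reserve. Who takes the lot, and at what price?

Zephyr pays $967

Vickrey auction (reserve price $966): the highest bid at or above the reserve wins and pays the larger of the second-highest bid and the reserve.
Sorting bids: 968 (Zephyr) > 967 (Novara) > 957 (Cinder) > 947 (Talon)
Highest eligible bid: Zephyr at $968.
Second-highest bid $967 exceeds the reserve $966 → payment $967.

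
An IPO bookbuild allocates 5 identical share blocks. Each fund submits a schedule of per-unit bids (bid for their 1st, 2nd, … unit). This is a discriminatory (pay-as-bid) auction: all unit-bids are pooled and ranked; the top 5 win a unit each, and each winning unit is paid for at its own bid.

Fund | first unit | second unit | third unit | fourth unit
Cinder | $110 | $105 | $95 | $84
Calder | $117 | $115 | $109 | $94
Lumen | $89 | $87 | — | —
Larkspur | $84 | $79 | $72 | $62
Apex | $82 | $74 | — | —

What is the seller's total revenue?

Total revenue: $556

Pooled unit-bids ranked (top 5): 117 (Calder-1), 115 (Calder-2), 110 (Cinder-1), 109 (Calder-3), 105 (Cinder-2)
Next rejected bid: $95 (not a price — pay-as-bid).
Each winning unit pays its own bid.
Revenue = 117 + 115 + 110 + 109 + 105 = $556.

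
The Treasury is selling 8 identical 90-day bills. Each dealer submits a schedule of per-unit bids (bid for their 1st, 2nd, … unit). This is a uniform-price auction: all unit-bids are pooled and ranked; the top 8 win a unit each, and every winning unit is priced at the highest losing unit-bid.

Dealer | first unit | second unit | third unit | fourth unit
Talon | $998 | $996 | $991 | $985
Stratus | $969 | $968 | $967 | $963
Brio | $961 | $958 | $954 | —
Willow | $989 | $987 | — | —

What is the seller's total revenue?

All unit-bids, highest first — top 8: 998 (Talon-1), 996 (Talon-2), 991 (Talon-3), 989 (Willow-1), 987 (Willow-2), 985 (Talon-4), 969 (Stratus-1), 968 (Stratus-2)
First bid not allocated: $967.
Allocation: Stratus 2, Talon 4, Willow 2. Every unit priced at $967.
Revenue = 8 × 967 = $7,736.

Total revenue: $7,736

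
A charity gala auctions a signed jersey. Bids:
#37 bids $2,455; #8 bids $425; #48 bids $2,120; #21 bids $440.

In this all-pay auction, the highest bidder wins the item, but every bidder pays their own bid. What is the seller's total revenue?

Total revenue: $5,440

Bids in order: 2,455 (#37) > 2,120 (#48) > 440 (#21) > 425 (#8)
Every bidder forfeits their bid regardless of winning.
Revenue = 2,455 + 425 + 2,120 + 440 = $5,440.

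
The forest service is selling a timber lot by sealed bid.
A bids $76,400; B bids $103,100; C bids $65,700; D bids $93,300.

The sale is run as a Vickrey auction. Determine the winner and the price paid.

B pays $93,300

Vickrey auction: the highest bidder wins and pays the second-highest bid.
Sorting bids: 103,100 (B) > 93,300 (D) > 76,400 (A) > 65,700 (C)
B wins with the highest bid; price is set by the runner-up at $93,300.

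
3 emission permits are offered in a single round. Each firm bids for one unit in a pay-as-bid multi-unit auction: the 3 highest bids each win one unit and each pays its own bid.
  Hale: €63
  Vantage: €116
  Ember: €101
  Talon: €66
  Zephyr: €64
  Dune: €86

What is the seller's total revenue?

Total revenue: €303

Ordering the bids: 116 (Vantage), 101 (Ember), 86 (Dune), 66 (Talon), 64 (Zephyr), …
Winners (3 units): Vantage, Ember, Dune.
Total revenue = 116 + 101 + 86 = €303.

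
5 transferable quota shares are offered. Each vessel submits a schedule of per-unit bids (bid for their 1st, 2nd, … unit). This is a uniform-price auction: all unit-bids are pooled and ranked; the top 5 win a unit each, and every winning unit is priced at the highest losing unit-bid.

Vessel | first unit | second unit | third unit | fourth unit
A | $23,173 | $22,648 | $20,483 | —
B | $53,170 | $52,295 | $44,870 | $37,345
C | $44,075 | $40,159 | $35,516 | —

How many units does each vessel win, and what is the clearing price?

Merging the schedules and taking the best 5: 53,170 (B-1), 52,295 (B-2), 44,870 (B-3), 44,075 (C-1), 40,159 (C-2)
The (k+1)-th unit-bid is $37,345.
Allocation: B 3, C 2.

B 3, C 2; clearing price $37,345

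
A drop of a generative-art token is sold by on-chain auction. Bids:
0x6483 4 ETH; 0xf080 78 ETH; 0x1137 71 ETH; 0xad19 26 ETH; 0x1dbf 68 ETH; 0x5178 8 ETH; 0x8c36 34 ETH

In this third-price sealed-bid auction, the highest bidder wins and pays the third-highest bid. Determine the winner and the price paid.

Sorting bids: 78 (0xf080) > 71 (0x1137) > 68 (0x1dbf) > 34 (0x8c36) > 26 (0xad19) > 8 (0x5178) > …
0xf080 is highest; pays the third-highest bid, 68 ETH.

0xf080 pays 68 ETH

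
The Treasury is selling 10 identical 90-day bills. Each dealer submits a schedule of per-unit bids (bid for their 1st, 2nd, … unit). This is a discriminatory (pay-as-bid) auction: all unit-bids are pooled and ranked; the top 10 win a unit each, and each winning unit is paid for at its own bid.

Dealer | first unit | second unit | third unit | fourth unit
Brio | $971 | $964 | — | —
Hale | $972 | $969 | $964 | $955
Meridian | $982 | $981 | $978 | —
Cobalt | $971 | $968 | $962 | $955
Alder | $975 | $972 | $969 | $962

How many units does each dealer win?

All unit-bids, highest first — top 10: 982 (Meridian-1), 981 (Meridian-2), 978 (Meridian-3), 975 (Alder-1), 972 (Hale-1), 972 (Alder-2), 971 (Brio-1), 971 (Cobalt-1), 969 (Hale-2), 969 (Alder-3)
Next rejected bid: $968 (not a price — pay-as-bid).
Allocation: Alder 3, Brio 1, Cobalt 1, Hale 2, Meridian 3.

Alder 3, Brio 1, Cobalt 1, Hale 2, Meridian 3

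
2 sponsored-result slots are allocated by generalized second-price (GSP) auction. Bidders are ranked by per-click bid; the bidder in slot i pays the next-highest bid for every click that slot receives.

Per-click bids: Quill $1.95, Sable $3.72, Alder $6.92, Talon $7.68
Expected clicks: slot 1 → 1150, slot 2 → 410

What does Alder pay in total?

Alder pays $1525.20

Per-click bids in order: $7.68 (Talon) > $6.92 (Alder) > $3.72 (Sable) > …
Alder holds slot 2 → pays next bid $3.72 × 410 clicks = $1525.20.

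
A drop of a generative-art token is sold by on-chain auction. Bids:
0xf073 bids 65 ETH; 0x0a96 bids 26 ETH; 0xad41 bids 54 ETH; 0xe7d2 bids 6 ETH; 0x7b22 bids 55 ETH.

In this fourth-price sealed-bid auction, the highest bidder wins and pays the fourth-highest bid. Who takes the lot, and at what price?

Sorting bids: 65 (0xf073) > 55 (0x7b22) > 54 (0xad41) > 26 (0x0a96) > 6 (0xe7d2)
0xf073 wins; payment is bid #4 in the ranking = 26 ETH.

0xf073 pays 26 ETH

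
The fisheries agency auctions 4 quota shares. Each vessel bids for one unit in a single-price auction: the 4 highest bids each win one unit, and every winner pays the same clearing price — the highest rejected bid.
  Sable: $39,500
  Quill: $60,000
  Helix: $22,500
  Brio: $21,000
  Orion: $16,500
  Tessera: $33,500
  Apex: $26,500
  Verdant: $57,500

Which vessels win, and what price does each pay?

Quill, Verdant, Sable, Tessera; each pays $26,500

Ordering the bids: 60,000 (Quill), 57,500 (Verdant), 39,500 (Sable), 33,500 (Tessera), 26,500 (Apex), 22,500 (Helix), …
The 4 highest are Quill, Verdant, Sable, Tessera.
First losing bid is Apex's $26,500, which sets the uniform price.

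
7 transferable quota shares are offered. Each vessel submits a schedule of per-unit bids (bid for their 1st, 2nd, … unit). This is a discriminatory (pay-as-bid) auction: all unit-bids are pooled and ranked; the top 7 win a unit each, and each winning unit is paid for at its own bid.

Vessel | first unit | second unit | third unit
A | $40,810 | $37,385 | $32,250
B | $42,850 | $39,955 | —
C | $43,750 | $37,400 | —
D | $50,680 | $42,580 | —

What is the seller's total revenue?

Total revenue: $298,025

Merging the schedules and taking the best 7: 50,680 (D-1), 43,750 (C-1), 42,850 (B-1), 42,580 (D-2), 40,810 (A-1), 39,955 (B-2), 37,400 (C-2)
Next rejected bid: $37,385 (not a price — pay-as-bid).
Each winning unit pays its own bid.
Revenue = 50,680 + 43,750 + 42,850 + 42,580 + 40,810 + 39,955 + 37,400 = $298,025.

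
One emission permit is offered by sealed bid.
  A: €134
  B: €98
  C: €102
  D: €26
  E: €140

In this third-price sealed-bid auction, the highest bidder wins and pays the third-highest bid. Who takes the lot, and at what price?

Bids ranked: 140 (E) > 134 (A) > 102 (C) > 98 (B) > 26 (D)
E wins; payment is bid #3 in the ranking = €102.

E pays €102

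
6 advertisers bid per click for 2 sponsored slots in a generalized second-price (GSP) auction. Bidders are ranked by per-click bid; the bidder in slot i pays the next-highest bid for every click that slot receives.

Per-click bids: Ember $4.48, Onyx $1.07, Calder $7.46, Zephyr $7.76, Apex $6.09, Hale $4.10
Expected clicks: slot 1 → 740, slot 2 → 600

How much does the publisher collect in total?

Ranked by bid: $7.76 (Zephyr) > $7.46 (Calder) > $6.09 (Apex) > …
Slot 1: Zephyr pays $7.46 × 740 = $5520.40
Slot 2: Calder pays $6.09 × 600 = $3654.00
Total = $9174.40

Total revenue: $9174.40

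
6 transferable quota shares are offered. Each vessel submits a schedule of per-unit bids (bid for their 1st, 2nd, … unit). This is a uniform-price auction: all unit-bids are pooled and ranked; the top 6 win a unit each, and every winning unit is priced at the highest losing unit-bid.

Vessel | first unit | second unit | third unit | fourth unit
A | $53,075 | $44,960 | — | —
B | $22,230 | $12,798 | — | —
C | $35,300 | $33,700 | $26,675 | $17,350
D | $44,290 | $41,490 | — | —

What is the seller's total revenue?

All unit-bids, highest first — top 6: 53,075 (A-1), 44,960 (A-2), 44,290 (D-1), 41,490 (D-2), 35,300 (C-1), 33,700 (C-2)
First bid not allocated: $26,675.
Allocation: A 2, C 2, D 2. Every unit priced at $26,675.
Revenue = 6 × 26,675 = $160,050.

Total revenue: $160,050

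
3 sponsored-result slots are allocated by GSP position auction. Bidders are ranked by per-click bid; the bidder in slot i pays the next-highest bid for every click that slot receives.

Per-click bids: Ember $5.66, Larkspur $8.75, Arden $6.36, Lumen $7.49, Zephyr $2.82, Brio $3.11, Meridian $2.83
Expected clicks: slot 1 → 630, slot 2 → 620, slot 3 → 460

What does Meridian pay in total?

Meridian pays $0.00

Per-click bids in order: $8.75 (Larkspur) > $7.49 (Lumen) > $6.36 (Arden) > $5.66 (Ember) > …
Meridian ranks below slot 3 → no slot, pays nothing.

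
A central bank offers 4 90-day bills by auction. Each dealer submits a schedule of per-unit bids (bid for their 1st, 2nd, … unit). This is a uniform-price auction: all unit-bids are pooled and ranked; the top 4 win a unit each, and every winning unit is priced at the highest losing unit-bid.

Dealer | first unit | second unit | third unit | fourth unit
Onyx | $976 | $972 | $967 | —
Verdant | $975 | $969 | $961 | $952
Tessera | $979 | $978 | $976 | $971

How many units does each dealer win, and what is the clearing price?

Pooled unit-bids ranked (top 4): 979 (Tessera-1), 978 (Tessera-2), 976 (Onyx-1), 976 (Tessera-3)
Highest rejected unit-bid = $975.
Allocation: Onyx 1, Tessera 3.

Onyx 1, Tessera 3; clearing price $975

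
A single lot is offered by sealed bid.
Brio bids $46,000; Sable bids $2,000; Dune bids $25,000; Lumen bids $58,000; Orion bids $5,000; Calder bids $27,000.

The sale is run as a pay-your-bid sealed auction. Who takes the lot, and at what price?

Rule: the highest bidder wins and pays their own bid.
Bids in order: 58,000 (Lumen) > 46,000 (Brio) > 27,000 (Calder) > 25,000 (Dune) > 5,000 (Orion) > 2,000 (Sable)
Lumen has the highest bid and pays exactly that: $58,000.

Lumen pays $58,000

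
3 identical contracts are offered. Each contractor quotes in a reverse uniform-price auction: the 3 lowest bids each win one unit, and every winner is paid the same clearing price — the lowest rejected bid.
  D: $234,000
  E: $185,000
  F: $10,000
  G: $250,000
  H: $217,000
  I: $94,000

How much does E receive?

Ordering the bids: 10,000 (F), 94,000 (I), 185,000 (E), 217,000 (H), 234,000 (D), …
The 3 lowest are F, I, E.
First losing bid is H's $217,000, which sets the uniform price.
E wins → is paid $217,000.

E is paid $217,000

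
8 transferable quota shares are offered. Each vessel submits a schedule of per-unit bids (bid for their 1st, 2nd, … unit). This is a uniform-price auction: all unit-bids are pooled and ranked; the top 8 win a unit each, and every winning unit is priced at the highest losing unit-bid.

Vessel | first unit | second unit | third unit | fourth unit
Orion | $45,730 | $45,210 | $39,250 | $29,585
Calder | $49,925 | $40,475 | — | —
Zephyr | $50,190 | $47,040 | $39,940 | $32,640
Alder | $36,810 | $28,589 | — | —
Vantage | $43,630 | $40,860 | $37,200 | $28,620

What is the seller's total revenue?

Merging the schedules and taking the best 8: 50,190 (Zephyr-1), 49,925 (Calder-1), 47,040 (Zephyr-2), 45,730 (Orion-1), 45,210 (Orion-2), 43,630 (Vantage-1), 40,860 (Vantage-2), 40,475 (Calder-2)
Highest rejected unit-bid = $39,940.
Allocation: Calder 2, Orion 2, Vantage 2, Zephyr 2. Every unit priced at $39,940.
Revenue = 8 × 39,940 = $319,520.

Total revenue: $319,520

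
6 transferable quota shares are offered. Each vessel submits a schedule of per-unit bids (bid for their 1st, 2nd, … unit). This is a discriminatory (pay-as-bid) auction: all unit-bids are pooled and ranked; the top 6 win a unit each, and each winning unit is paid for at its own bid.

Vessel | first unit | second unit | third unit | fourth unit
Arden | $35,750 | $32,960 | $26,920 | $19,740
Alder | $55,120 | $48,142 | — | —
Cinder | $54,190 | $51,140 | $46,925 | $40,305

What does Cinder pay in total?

Merging the schedules and taking the best 6: 55,120 (Alder-1), 54,190 (Cinder-1), 51,140 (Cinder-2), 48,142 (Alder-2), 46,925 (Cinder-3), 40,305 (Cinder-4)
Next rejected bid: $35,750 (not a price — pay-as-bid).
Cinder's winning unit-bids: 54,190 + 51,140 + 46,925 + 40,305 = $192,560.

Cinder pays $192,560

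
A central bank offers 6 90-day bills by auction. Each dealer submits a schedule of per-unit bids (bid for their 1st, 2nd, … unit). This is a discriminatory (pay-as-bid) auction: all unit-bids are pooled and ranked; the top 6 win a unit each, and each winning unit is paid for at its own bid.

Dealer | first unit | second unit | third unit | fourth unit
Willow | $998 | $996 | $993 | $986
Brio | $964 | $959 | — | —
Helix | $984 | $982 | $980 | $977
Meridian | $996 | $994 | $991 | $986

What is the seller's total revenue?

Total revenue: $5,968

Merging the schedules and taking the best 6: 998 (Willow-1), 996 (Willow-2), 996 (Meridian-1), 994 (Meridian-2), 993 (Willow-3), 991 (Meridian-3)
Next rejected bid: $986 (not a price — pay-as-bid).
Each winning unit pays its own bid.
Revenue = 998 + 996 + 996 + 994 + 993 + 991 = $5,968.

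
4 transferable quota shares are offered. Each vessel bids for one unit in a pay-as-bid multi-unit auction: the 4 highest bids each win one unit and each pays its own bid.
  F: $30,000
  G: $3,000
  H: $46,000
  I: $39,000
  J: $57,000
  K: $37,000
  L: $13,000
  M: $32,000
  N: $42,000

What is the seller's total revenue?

Bids ranked high→low: 57,000 (J), 46,000 (H), 42,000 (N), 39,000 (I), 37,000 (K), 32,000 (M), …
Top 4: J, H, N, I.
Total revenue = 57,000 + 46,000 + 42,000 + 39,000 = $184,000.

Total revenue: $184,000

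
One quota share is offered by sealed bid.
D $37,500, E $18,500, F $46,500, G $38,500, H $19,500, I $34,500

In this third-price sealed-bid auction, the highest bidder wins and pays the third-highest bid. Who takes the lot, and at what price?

F pays $37,500

Sorting bids: 46,500 (F) > 38,500 (G) > 37,500 (D) > 34,500 (I) > 19,500 (H) > 18,500 (E)
F wins; payment is bid #3 in the ranking = $37,500.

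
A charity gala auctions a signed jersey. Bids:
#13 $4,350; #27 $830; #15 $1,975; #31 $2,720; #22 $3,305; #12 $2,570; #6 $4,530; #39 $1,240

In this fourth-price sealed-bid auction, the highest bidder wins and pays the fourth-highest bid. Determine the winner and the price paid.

Fourth-price sealed-bid auction: the highest bidder wins and pays the fourth-highest bid.
Sorting bids: 4,530 (#6) > 4,350 (#13) > 3,305 (#22) > 2,720 (#31) > 2,570 (#12) > 1,975 (#15) > …
#6 wins; payment is bid #4 in the ranking = $2,720.

#6 pays $2,720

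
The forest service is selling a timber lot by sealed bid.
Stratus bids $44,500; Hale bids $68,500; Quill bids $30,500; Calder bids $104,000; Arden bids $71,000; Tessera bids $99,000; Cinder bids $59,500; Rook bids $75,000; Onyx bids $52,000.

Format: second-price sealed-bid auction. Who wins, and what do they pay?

Calder pays $99,000

Bids ranked: 104,000 (Calder) > 99,000 (Tessera) > 75,000 (Rook) > 71,000 (Arden) > 68,500 (Hale) > 59,500 (Cinder) > …
Calder is highest; pays the second-highest bid, $99,000.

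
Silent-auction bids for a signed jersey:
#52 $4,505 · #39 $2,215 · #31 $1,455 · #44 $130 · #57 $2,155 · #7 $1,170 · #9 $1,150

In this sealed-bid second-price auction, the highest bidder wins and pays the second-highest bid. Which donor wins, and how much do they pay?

Sorting bids: 4,505 (#52) > 2,215 (#39) > 2,155 (#57) > 1,455 (#31) > 1,170 (#7) > 1,150 (#9) > …
#52 is highest; pays the second-highest bid, $2,215.

#52 pays $2,215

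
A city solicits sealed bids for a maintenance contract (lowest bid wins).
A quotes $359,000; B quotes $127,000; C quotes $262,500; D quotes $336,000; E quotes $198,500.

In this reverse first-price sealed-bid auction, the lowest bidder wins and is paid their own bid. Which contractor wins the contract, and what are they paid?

B is paid $127,000

Bids in order: 127,000 (B) < 198,500 (E) < 262,500 (C) < 336,000 (D) < 359,000 (A)
B has the lowest bid and is paid exactly that: $127,000.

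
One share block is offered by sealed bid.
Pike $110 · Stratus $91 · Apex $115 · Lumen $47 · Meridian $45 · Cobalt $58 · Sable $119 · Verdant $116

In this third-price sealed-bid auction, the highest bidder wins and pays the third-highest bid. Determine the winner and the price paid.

Sable pays $115

Third-price sealed-bid auction: the highest bidder wins and pays the third-highest bid.
Sorting bids: 119 (Sable) > 116 (Verdant) > 115 (Apex) > 110 (Pike) > 91 (Stratus) > 58 (Cobalt) > …
Sable is highest; pays the third-highest bid, $115.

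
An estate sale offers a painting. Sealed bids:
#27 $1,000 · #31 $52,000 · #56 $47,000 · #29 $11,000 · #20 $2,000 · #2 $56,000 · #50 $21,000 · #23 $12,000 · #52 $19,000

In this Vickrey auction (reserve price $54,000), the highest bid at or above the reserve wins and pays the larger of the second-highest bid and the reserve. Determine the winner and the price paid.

#2 pays $54,000

Bids in order: 56,000 (#2) > 52,000 (#31) > 47,000 (#56) > 21,000 (#50) > 19,000 (#52) > 12,000 (#23) > …
#2 has the top bid at or above the reserve ($56,000).
Second-highest bid $52,000 is below the reserve $54,000, so the reserve binds → payment $54,000.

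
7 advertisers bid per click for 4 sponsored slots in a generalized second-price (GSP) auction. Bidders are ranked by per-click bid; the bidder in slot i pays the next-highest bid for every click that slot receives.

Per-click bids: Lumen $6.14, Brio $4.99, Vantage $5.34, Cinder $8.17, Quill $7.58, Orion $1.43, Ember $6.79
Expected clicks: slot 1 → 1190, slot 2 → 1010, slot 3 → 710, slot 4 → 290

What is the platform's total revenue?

Ranked by bid: $8.17 (Cinder) > $7.58 (Quill) > $6.79 (Ember) > $6.14 (Lumen) > $5.34 (Vantage) > …
Slot 1: Cinder pays $7.58 × 1190 = $9020.20
Slot 2: Quill pays $6.79 × 1010 = $6857.90
Slot 3: Ember pays $6.14 × 710 = $4359.40
Slot 4: Lumen pays $5.34 × 290 = $1548.60
Total = $21786.10

Total revenue: $21786.10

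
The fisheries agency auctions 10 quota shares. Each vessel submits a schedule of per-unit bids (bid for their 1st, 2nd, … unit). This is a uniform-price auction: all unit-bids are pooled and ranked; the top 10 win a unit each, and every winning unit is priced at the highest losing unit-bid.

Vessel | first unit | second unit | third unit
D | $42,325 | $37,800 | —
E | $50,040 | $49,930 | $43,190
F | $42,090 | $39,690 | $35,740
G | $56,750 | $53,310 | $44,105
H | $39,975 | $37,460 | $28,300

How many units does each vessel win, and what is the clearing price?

All unit-bids, highest first — top 10: 56,750 (G-1), 53,310 (G-2), 50,040 (E-1), 49,930 (E-2), 44,105 (G-3), 43,190 (E-3), 42,325 (D-1), 42,090 (F-1), 39,975 (H-1), 39,690 (F-2)
First bid not allocated: $37,800.
Allocation: D 1, E 3, F 2, G 3, H 1.

D 1, E 3, F 2, G 3, H 1; clearing price $37,800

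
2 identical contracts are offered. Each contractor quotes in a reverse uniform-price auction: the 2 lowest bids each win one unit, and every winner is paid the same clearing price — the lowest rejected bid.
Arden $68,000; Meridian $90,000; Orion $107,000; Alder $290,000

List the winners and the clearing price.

Sorting: 68,000 (Arden), 90,000 (Meridian), 107,000 (Orion), 290,000 (Alder)
Winners (2 units): Arden, Meridian.
Lowest unsuccessful bid: $107,000 → clearing price.

Arden, Meridian; each is paid $107,000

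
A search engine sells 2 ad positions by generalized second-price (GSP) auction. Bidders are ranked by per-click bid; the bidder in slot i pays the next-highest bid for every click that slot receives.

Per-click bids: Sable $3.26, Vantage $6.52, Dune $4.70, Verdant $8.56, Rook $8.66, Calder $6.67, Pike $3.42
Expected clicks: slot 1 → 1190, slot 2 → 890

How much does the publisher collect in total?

Per-click bids in order: $8.66 (Rook) > $8.56 (Verdant) > $6.67 (Calder) > …
Slot 1: Rook pays $8.56 × 1190 = $10186.40
Slot 2: Verdant pays $6.67 × 890 = $5936.30
Total = $16122.70

Total revenue: $16122.70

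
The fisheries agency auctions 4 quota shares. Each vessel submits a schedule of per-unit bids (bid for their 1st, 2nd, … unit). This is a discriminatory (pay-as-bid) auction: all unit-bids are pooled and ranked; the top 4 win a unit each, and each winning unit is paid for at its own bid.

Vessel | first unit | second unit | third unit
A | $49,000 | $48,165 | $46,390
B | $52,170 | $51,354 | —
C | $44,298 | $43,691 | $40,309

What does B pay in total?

Pooled unit-bids ranked (top 4): 52,170 (B-1), 51,354 (B-2), 49,000 (A-1), 48,165 (A-2)
Next rejected bid: $46,390 (not a price — pay-as-bid).
B's winning unit-bids: 52,170 + 51,354 = $103,524.

B pays $103,524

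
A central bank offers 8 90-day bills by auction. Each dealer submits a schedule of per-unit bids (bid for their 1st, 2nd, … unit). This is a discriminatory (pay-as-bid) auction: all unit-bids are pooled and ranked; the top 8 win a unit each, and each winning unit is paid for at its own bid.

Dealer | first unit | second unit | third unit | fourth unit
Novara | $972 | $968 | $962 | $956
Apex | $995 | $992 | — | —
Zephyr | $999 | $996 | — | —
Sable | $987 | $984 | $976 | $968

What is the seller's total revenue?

Total revenue: $7,901

Pooled unit-bids ranked (top 8): 999 (Zephyr-1), 996 (Zephyr-2), 995 (Apex-1), 992 (Apex-2), 987 (Sable-1), 984 (Sable-2), 976 (Sable-3), 972 (Novara-1)
Next rejected bid: $968 (not a price — pay-as-bid).
Each winning unit pays its own bid.
Revenue = 999 + 996 + 995 + 992 + 987 + 984 + 976 + 972 = $7,901.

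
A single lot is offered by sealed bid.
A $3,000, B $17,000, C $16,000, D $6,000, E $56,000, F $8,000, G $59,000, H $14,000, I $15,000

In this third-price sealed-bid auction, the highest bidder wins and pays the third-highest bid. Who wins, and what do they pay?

G pays $17,000

Rule: the highest bidder wins and pays the third-highest bid.
Bids in order: 59,000 (G) > 56,000 (E) > 17,000 (B) > 16,000 (C) > 15,000 (I) > 14,000 (H) > …
G wins; payment is bid #3 in the ranking = $17,000.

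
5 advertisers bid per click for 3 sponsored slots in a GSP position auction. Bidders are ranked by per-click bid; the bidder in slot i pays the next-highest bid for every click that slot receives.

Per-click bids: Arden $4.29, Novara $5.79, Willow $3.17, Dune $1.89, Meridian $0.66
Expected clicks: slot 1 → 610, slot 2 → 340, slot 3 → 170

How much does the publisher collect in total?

Ranked by bid: $5.79 (Novara) > $4.29 (Arden) > $3.17 (Willow) > $1.89 (Dune) > …
Slot 1: Novara pays $4.29 × 610 = $2616.90
Slot 2: Arden pays $3.17 × 340 = $1077.80
Slot 3: Willow pays $1.89 × 170 = $321.30
Total = $4016.00

Total revenue: $4016.00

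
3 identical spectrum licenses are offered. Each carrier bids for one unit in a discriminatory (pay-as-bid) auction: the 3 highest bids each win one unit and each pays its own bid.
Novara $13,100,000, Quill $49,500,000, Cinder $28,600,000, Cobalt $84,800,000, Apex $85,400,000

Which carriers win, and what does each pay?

Apex $85,400,000, Cobalt $84,800,000, Quill $49,500,000

Bids ranked high→low: 85,400,000 (Apex), 84,800,000 (Cobalt), 49,500,000 (Quill), 28,600,000 (Cinder), 13,100,000 (Novara)
Winners (3 units): Apex, Cobalt, Quill.
Each winner pays its own bid: Apex $85,400,000, Cobalt $84,800,000, Quill $49,500,000.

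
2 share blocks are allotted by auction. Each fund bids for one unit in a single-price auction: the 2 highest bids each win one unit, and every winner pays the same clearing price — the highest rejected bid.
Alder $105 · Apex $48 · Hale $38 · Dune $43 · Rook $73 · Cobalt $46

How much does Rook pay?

Rook pays $48

Ordering the bids: 105 (Alder), 73 (Rook), 48 (Apex), 46 (Cobalt), …
Top 2: Alder, Rook.
Highest unsuccessful bid: $48 → clearing price.
Rook wins → pays $48.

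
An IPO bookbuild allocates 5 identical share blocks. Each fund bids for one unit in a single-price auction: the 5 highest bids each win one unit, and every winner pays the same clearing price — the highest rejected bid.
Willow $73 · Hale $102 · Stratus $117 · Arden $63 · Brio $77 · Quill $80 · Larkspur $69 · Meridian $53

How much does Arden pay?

Arden pays $0

Ordering the bids: 117 (Stratus), 102 (Hale), 80 (Quill), 77 (Brio), 73 (Willow), 69 (Larkspur), 63 (Arden), …
Top 5: Stratus, Hale, Quill, Brio, Willow.
First losing bid is Larkspur's $69, which sets the uniform price.
Arden does not win → pays $0.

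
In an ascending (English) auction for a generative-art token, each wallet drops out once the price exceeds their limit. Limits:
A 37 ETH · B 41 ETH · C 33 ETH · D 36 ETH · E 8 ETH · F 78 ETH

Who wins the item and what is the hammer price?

F wins at 41 ETH

Limits ranked: 78 (F) > 41 (B) > 37 (A) > 36 (D) > 33 (C) > 8 (E)
B is the last rival to drop out, at 41 ETH; F remains and wins at that price.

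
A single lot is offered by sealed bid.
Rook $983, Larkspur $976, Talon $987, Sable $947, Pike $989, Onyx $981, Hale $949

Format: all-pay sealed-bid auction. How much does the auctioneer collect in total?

Total revenue: $6,812

All-pay sealed-bid auction: the highest bidder wins the item, but every bidder pays their own bid.
Bids ranked: 989 (Pike) > 987 (Talon) > 983 (Rook) > 981 (Onyx) > 976 (Larkspur) > 949 (Hale) > …
Every bidder forfeits their bid regardless of winning.
Revenue = 983 + 976 + 987 + 947 + 989 + 981 + 949 = $6,812.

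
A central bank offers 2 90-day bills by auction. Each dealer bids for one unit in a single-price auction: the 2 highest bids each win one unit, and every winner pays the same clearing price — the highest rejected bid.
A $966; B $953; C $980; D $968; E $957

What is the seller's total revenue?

Sorting: 980 (C), 968 (D), 966 (A), 957 (E), …
Top 2: C, D.
Clearing price = highest rejected bid = $966.
Total revenue = 2 × $966 = $1,932.

Total revenue: $1,932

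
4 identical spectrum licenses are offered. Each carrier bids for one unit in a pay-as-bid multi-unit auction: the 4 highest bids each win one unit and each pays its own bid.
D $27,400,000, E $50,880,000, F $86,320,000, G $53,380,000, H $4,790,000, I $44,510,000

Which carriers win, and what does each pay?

F $86,320,000, G $53,380,000, E $50,880,000, I $44,510,000

Bids ranked high→low: 86,320,000 (F), 53,380,000 (G), 50,880,000 (E), 44,510,000 (I), 27,400,000 (D), 4,790,000 (H)
Top 4: F, G, E, I.
Each winner pays its own bid: F $86,320,000, G $53,380,000, E $50,880,000, I $44,510,000.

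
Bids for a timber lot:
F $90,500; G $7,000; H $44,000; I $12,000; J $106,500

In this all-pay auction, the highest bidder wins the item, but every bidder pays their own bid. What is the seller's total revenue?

Bids ranked: 106,500 (J) > 90,500 (F) > 44,000 (H) > 12,000 (I) > 7,000 (G)
J wins with the top bid; all bids are sunk regardless.
Every bidder forfeits their bid regardless of winning.
Revenue = 90,500 + 7,000 + 44,000 + 12,000 + 106,500 = $260,000.

Total revenue: $260,000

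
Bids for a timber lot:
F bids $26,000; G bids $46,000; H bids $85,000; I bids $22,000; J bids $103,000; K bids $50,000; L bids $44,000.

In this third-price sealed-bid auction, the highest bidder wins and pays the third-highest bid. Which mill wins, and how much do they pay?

J pays $50,000

Third-price sealed-bid auction: the highest bidder wins and pays the third-highest bid.
Sorting bids: 103,000 (J) > 85,000 (H) > 50,000 (K) > 46,000 (G) > 44,000 (L) > 26,000 (F) > …
J wins; payment is bid #3 in the ranking = $50,000.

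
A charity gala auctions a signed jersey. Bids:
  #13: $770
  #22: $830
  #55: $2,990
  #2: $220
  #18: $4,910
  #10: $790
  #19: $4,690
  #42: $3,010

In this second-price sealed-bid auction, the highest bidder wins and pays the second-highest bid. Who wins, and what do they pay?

#18 pays $4,690

Rule: the highest bidder wins and pays the second-highest bid.
Sorting bids: 4,910 (#18) > 4,690 (#19) > 3,010 (#42) > 2,990 (#55) > 830 (#22) > 790 (#10) > …
Second-price: #18 pays #19's bid of $4,690.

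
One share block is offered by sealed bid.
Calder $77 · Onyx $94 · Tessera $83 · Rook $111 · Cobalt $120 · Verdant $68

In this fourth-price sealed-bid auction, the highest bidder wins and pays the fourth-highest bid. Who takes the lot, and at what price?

Rule: the highest bidder wins and pays the fourth-highest bid.
Sorting bids: 120 (Cobalt) > 111 (Rook) > 94 (Onyx) > 83 (Tessera) > 77 (Calder) > 68 (Verdant)
Cobalt is highest; pays the fourth-highest bid, $83.

Cobalt pays $83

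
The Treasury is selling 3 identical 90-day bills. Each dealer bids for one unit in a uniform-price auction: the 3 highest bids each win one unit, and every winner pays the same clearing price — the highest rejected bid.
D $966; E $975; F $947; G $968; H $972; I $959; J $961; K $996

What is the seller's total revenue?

Ordering the bids: 996 (K), 975 (E), 972 (H), 968 (G), 966 (D), …
The 3 highest are K, E, H.
Clearing price = highest rejected bid = $968.
Total revenue = 3 × $968 = $2,904.

Total revenue: $2,904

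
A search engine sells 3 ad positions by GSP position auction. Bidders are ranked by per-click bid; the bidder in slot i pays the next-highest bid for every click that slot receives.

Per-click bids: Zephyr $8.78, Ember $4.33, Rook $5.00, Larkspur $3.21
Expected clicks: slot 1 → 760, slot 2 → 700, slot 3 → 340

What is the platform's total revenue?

Total revenue: $7922.40

Per-click bids in order: $8.78 (Zephyr) > $5.00 (Rook) > $4.33 (Ember) > $3.21 (Larkspur)
Slot 1: Zephyr pays $5.00 × 760 = $3800.00
Slot 2: Rook pays $4.33 × 700 = $3031.00
Slot 3: Ember pays $3.21 × 340 = $1091.40
Total = $7922.40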